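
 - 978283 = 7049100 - 8027383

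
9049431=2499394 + 6550037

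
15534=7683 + 7851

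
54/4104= 1/76 = 0.01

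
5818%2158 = 1502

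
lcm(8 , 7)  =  56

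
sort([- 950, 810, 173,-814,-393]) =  [  -  950, - 814, - 393,173, 810]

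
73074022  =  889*82198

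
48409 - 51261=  - 2852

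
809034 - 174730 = 634304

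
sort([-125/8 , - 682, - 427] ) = [ - 682, - 427, - 125/8 ]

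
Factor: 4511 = 13^1 * 347^1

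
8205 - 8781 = - 576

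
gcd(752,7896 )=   376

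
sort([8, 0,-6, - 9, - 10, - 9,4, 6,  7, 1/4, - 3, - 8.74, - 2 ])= [ - 10,- 9, - 9, - 8.74,-6, - 3, - 2 , 0,  1/4, 4, 6, 7, 8 ]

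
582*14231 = 8282442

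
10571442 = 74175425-63603983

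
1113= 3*371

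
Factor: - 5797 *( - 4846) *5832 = 2^4*3^6*11^1*17^1* 31^1 * 2423^1 = 163834071984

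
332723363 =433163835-100440472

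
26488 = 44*602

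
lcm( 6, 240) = 240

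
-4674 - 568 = - 5242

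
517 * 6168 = 3188856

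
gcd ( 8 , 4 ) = 4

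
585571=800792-215221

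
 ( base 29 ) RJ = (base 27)12j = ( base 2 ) 1100100010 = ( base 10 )802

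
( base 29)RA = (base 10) 793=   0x319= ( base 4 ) 30121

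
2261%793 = 675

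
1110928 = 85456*13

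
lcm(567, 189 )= 567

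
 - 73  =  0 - 73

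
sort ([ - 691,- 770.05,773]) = [ - 770.05, - 691, 773]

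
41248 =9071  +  32177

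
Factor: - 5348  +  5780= 2^4*3^3 = 432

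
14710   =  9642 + 5068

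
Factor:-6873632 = -2^5*79^1 * 2719^1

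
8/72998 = 4/36499 = 0.00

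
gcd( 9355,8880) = 5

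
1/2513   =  1/2513=   0.00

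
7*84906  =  594342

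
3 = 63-60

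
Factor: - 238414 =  - 2^1*11^1*10837^1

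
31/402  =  31/402= 0.08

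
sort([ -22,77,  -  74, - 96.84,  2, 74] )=[-96.84,-74, - 22, 2,74, 77]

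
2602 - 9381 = -6779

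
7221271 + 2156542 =9377813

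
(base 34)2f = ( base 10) 83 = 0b1010011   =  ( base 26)35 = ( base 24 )3b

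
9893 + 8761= 18654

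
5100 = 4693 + 407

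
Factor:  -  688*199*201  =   - 2^4*3^1*43^1*67^1*199^1 =- 27519312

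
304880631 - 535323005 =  - 230442374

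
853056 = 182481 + 670575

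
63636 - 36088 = 27548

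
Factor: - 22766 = - 2^1*11383^1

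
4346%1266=548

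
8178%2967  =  2244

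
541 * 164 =88724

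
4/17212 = 1/4303 = 0.00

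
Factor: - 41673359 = -7^1*13^1*37^1*12377^1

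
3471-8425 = -4954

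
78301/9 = 78301/9 =8700.11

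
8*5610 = 44880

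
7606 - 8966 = - 1360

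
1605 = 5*321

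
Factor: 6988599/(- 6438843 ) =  - 3^2  *  19^2*239^1*829^( - 1)*863^(-1) = - 776511/715427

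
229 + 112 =341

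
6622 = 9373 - 2751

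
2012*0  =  0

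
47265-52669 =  - 5404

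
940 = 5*188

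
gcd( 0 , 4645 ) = 4645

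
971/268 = 3 + 167/268 = 3.62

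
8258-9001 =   -  743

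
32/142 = 16/71 = 0.23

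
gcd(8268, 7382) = 2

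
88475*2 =176950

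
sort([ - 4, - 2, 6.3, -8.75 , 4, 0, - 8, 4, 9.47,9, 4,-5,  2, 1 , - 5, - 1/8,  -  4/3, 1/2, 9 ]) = [ - 8.75,-8,-5, - 5, - 4, - 2, - 4/3, - 1/8,0,1/2, 1,2 , 4, 4, 4, 6.3, 9, 9, 9.47] 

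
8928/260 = 2232/65 = 34.34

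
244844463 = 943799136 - 698954673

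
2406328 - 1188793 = 1217535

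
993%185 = 68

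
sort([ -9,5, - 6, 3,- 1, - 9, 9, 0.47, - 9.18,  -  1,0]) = [ - 9.18, - 9,-9, - 6, -1  , - 1,0,0.47,3,5,9]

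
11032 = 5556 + 5476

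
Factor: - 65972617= - 19^1* 1451^1*2393^1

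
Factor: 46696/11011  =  3592/847  =  2^3 * 7^ (-1) *11^(  -  2)*449^1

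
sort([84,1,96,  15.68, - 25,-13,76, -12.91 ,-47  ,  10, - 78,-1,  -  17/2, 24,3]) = [-78,-47,-25, - 13, - 12.91,  -  17/2, -1, 1,3, 10 , 15.68,24, 76, 84,96]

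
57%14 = 1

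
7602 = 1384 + 6218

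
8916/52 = 2229/13 = 171.46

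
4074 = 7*582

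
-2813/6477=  - 1 + 3664/6477  =  - 0.43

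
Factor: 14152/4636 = 58/19 = 2^1*19^(-1 )*29^1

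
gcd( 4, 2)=2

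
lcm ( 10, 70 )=70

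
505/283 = 505/283  =  1.78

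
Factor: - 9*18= - 2^1*3^4 = - 162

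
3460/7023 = 3460/7023 = 0.49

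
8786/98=4393/49 = 89.65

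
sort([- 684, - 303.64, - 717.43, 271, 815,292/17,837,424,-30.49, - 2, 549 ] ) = [ - 717.43,- 684,-303.64,  -  30.49, - 2,292/17 , 271, 424, 549, 815,837]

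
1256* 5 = 6280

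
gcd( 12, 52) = 4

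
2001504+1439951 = 3441455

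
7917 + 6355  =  14272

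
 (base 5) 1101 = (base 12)107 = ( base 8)227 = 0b10010111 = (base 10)151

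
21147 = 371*57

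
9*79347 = 714123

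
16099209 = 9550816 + 6548393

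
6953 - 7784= - 831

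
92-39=53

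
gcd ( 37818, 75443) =1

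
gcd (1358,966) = 14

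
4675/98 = 47 + 69/98 = 47.70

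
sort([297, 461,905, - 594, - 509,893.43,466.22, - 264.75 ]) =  [ - 594,-509, - 264.75,297,461, 466.22,893.43, 905]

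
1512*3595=5435640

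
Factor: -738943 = -41^1*67^1*269^1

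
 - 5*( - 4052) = 20260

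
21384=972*22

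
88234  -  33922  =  54312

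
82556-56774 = 25782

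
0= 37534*0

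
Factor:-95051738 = -2^1*107^1*444167^1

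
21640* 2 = 43280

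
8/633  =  8/633 = 0.01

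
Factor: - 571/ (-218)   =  2^(-1) * 109^(-1)*571^1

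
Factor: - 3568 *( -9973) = 2^4 * 223^1*9973^1 = 35583664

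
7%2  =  1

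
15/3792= 5/1264 = 0.00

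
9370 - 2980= 6390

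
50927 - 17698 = 33229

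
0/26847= 0= 0.00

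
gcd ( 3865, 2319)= 773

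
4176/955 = 4 + 356/955 = 4.37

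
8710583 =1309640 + 7400943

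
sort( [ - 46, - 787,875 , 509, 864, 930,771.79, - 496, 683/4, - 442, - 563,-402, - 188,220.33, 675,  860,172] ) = [ -787, - 563,  -  496, - 442, - 402, - 188, - 46 , 683/4, 172 , 220.33,509  ,  675,  771.79,860,  864, 875,  930 ] 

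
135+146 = 281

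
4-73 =-69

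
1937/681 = 1937/681 = 2.84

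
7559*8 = 60472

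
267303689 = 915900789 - 648597100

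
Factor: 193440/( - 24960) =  - 2^( - 2)*31^1 = -  31/4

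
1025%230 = 105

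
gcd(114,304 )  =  38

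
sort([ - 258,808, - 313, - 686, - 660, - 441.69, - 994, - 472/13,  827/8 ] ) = [- 994, - 686, - 660, - 441.69, - 313, - 258,-472/13,827/8, 808 ] 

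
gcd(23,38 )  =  1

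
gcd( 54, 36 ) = 18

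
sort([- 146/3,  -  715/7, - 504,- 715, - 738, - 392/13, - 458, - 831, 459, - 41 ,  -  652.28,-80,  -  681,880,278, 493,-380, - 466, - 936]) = [ -936, - 831, - 738,-715, - 681,-652.28, - 504, - 466,-458,  -  380 , - 715/7, - 80, - 146/3, - 41, - 392/13,278,459, 493 , 880]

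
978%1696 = 978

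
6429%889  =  206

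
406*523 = 212338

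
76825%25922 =24981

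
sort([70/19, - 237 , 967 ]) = [ - 237,70/19, 967]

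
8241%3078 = 2085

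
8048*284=2285632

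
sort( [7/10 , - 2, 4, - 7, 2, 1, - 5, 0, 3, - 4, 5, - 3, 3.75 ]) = [ - 7, - 5, - 4, - 3, - 2,0 , 7/10,  1,2,3, 3.75, 4,5]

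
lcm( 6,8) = 24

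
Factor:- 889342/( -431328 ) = 2^( - 4)*3^( - 1) * 4493^( - 1)*444671^1 = 444671/215664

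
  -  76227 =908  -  77135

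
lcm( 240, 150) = 1200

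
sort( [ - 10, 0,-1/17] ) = [ - 10, - 1/17,0]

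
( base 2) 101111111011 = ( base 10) 3067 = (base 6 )22111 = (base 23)5i8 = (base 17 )AA7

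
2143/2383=2143/2383  =  0.90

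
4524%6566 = 4524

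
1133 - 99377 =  - 98244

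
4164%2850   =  1314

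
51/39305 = 51/39305 = 0.00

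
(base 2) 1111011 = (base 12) a3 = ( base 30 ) 43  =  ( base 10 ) 123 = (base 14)8B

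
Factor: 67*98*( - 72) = - 2^4*3^2*7^2 * 67^1 = - 472752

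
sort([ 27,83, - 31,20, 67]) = [ - 31,20, 27 , 67,83 ]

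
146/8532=73/4266 = 0.02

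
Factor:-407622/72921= - 2^1*41^1*109^( - 1) * 223^( - 1)*1657^1 = - 135874/24307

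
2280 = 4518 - 2238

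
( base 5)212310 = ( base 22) EJB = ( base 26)ah3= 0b1110000100101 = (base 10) 7205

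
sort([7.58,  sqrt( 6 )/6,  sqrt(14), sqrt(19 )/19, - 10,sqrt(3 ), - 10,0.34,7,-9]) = [ -10,-10, - 9,  sqrt( 19) /19,0.34,sqrt( 6 ) /6, sqrt(3 ), sqrt( 14),7,7.58]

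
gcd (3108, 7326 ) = 222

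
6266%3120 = 26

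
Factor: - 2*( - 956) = 2^3*239^1 =1912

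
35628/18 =1979  +  1/3 = 1979.33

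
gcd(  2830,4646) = 2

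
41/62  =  41/62 = 0.66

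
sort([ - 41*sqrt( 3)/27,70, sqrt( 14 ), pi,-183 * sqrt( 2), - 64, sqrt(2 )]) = [ - 183 * sqrt(2), - 64,-41 *sqrt( 3) /27, sqrt (2 ) , pi,sqrt (14), 70]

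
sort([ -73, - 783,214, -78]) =[ - 783,  -  78, - 73,214]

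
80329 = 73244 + 7085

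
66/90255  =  2/2735  =  0.00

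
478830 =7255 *66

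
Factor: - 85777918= - 2^1*349^1*122891^1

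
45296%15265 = 14766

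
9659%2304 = 443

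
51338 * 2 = 102676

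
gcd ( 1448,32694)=2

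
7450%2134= 1048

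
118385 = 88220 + 30165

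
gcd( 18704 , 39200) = 112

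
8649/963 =8 + 105/107 = 8.98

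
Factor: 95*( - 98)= - 9310  =  -  2^1*5^1*7^2 * 19^1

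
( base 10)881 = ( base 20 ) 241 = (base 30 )tb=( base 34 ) PV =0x371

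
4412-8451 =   -  4039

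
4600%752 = 88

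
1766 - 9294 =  - 7528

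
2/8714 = 1/4357 = 0.00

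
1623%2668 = 1623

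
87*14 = 1218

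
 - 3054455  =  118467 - 3172922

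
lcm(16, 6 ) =48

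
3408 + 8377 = 11785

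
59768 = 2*29884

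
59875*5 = 299375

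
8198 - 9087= - 889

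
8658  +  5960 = 14618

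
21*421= 8841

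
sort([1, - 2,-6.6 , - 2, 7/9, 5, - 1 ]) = [ - 6.6, - 2,  -  2,-1 , 7/9,1,  5]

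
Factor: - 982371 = - 3^1*13^1*25189^1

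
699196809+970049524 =1669246333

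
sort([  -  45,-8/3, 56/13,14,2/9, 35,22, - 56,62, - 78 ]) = [ -78, - 56,- 45,  -  8/3 , 2/9,  56/13, 14, 22,35, 62 ] 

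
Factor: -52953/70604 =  - 3/4 = -2^( - 2)*3^1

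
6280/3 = 6280/3 = 2093.33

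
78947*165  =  13026255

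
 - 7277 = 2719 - 9996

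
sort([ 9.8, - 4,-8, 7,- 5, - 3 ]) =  [ - 8  ,- 5,-4, - 3, 7, 9.8 ] 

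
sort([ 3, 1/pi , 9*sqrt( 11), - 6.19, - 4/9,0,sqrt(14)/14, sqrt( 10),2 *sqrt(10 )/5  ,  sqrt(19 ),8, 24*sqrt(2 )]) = [ - 6.19, - 4/9,0,sqrt( 14)/14,1/pi,2*sqrt(10 )/5,3,sqrt(10),sqrt (19) , 8,9*sqrt(11),24*sqrt( 2 )]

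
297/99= 3 = 3.00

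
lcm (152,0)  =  0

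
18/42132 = 3/7022 = 0.00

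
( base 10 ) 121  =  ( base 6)321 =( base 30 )41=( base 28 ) 49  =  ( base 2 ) 1111001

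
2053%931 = 191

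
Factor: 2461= 23^1*107^1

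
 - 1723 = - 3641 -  - 1918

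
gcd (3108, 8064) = 84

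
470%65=15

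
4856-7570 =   -  2714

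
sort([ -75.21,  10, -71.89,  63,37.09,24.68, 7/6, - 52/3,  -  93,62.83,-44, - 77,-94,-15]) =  [ - 94, -93,-77 , - 75.21, - 71.89,  -  44,- 52/3,-15,7/6,  10,24.68,  37.09, 62.83,  63]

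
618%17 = 6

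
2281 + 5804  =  8085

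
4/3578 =2/1789 = 0.00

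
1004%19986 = 1004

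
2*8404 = 16808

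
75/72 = 25/24 = 1.04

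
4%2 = 0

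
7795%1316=1215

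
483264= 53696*9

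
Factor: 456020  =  2^2*5^1*151^2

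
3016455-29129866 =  - 26113411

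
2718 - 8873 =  - 6155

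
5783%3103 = 2680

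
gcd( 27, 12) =3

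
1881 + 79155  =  81036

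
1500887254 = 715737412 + 785149842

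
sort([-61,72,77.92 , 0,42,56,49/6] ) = [ - 61, 0,  49/6, 42, 56,72,77.92]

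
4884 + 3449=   8333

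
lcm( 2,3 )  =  6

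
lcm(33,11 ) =33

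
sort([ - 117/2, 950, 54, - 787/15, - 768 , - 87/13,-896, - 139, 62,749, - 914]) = [ - 914, - 896 , - 768, - 139,- 117/2, - 787/15,- 87/13 , 54, 62,749,950 ]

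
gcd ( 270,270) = 270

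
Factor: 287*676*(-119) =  - 2^2 * 7^2*13^2*17^1*41^1= - 23087428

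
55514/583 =95 + 129/583 = 95.22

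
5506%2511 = 484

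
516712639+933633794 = 1450346433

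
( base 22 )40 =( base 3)10021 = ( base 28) 34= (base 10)88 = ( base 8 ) 130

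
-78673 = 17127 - 95800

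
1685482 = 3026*557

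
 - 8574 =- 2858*3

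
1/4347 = 1/4347 = 0.00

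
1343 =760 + 583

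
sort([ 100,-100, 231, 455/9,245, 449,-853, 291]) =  [ - 853, - 100, 455/9,100,231, 245,291, 449 ]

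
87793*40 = 3511720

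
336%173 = 163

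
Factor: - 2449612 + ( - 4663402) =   -  2^1*3556507^1 = - 7113014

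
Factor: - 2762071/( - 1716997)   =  13^1*31^( - 1)  *  97^( - 1)*571^( - 1)*212467^1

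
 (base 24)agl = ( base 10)6165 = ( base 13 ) 2a63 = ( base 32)60l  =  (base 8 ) 14025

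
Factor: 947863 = 7^1*135409^1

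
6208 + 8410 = 14618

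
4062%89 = 57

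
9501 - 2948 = 6553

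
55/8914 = 55/8914 = 0.01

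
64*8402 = 537728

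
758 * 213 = 161454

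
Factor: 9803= 9803^1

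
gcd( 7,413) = 7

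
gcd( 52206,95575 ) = 1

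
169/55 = 169/55 = 3.07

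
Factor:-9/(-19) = 3^2* 19^( - 1 ) 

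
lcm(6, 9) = 18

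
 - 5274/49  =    -  108 + 18/49 = - 107.63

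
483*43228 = 20879124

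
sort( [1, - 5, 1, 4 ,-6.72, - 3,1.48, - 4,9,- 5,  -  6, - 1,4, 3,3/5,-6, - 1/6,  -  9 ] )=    [-9, - 6.72,  -  6, - 6,- 5, - 5, - 4, - 3,-1,  -  1/6, 3/5, 1,1, 1.48, 3,4,4,9 ]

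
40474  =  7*5782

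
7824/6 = 1304 = 1304.00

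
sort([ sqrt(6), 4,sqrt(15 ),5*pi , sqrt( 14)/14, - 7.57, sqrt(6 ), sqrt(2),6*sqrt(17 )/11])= [-7.57, sqrt( 14) /14,  sqrt(2), 6*sqrt(17 ) /11, sqrt(6), sqrt(6 ),  sqrt(15),4,  5* pi] 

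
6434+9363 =15797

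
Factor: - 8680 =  - 2^3*5^1*7^1*31^1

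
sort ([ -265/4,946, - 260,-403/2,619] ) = [ - 260 ,-403/2,  -  265/4,619,946] 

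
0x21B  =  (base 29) ih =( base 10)539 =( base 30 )ht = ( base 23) 10A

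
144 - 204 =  - 60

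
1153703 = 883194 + 270509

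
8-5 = 3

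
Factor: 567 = 3^4*7^1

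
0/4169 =0 = 0.00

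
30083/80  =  30083/80 = 376.04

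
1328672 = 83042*16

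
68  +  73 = 141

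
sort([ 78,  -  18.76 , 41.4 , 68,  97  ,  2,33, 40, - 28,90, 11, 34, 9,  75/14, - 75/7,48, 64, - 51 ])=[-51, - 28, - 18.76, - 75/7,2,75/14,  9,11, 33, 34, 40,41.4,48, 64, 68,78, 90, 97] 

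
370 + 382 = 752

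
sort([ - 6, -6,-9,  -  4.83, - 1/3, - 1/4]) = [ -9 ,-6, -6, - 4.83, - 1/3,  -  1/4]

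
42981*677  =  29098137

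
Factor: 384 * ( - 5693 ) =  - 2186112 = - 2^7*3^1*5693^1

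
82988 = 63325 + 19663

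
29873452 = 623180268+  - 593306816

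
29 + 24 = 53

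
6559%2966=627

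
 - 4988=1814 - 6802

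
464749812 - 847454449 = - 382704637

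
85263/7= 85263/7= 12180.43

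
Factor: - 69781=  -  31^1*2251^1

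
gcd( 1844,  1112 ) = 4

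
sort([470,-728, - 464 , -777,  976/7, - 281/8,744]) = [ - 777 , - 728, -464, - 281/8, 976/7, 470,  744]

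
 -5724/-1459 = 3 + 1347/1459 =3.92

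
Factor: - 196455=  - 3^1 * 5^1*7^1*1871^1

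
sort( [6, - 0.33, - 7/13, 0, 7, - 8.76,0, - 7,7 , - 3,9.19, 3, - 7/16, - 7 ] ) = [ - 8.76,-7, - 7, - 3, - 7/13, - 7/16, - 0.33, 0, 0,3, 6, 7,7, 9.19]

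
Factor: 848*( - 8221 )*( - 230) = 2^5 * 5^1 * 23^1*53^1*8221^1 = 1603423840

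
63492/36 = 1763 + 2/3=1763.67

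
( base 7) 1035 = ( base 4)11301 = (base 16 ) 171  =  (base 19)108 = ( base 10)369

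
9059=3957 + 5102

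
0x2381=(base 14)3453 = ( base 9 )13418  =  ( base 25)EDE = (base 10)9089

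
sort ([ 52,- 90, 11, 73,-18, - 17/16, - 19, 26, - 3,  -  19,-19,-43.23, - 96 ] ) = [- 96, - 90, - 43.23,-19 ,-19, - 19, - 18,-3,-17/16,  11,26, 52,  73 ] 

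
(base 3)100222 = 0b100001101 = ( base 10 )269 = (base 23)BG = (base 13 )179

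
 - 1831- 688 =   -  2519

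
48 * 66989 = 3215472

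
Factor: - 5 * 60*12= - 2^4*3^2*5^2 = - 3600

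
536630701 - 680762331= - 144131630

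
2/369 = 2/369 = 0.01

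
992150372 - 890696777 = 101453595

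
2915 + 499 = 3414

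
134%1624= 134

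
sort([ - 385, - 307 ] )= [-385, - 307]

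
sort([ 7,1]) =[1  ,  7 ]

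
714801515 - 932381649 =-217580134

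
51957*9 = 467613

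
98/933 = 98/933 = 0.11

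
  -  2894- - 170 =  - 2724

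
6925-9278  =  - 2353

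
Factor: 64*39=2496 = 2^6*3^1*13^1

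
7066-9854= - 2788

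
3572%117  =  62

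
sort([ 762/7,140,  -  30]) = [ - 30, 762/7,140 ]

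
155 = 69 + 86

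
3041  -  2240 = 801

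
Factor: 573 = 3^1*191^1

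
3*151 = 453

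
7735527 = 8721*887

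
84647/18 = 84647/18 = 4702.61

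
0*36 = 0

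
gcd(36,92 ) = 4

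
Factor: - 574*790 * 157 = -2^2*5^1 * 7^1*41^1*79^1*157^1 = - 71193220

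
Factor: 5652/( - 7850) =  - 18/25  =  -2^1*3^2*5^( - 2) 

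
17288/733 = 23 +429/733 = 23.59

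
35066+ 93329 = 128395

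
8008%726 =22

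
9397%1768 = 557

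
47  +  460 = 507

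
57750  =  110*525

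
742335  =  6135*121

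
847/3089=847/3089 =0.27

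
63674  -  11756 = 51918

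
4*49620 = 198480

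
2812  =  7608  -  4796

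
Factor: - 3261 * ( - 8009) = 26117349 = 3^1 * 1087^1*8009^1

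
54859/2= 54859/2  =  27429.50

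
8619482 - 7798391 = 821091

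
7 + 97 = 104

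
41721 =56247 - 14526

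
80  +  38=118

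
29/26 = 1+3/26=1.12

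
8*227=1816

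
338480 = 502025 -163545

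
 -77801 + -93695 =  - 171496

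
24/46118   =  12/23059 = 0.00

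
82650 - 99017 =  - 16367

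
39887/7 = 5698  +  1/7 = 5698.14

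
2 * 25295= 50590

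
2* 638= 1276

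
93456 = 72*1298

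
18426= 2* 9213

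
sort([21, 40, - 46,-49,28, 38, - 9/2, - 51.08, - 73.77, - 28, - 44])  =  [ - 73.77, - 51.08, - 49, - 46, - 44, - 28, - 9/2,21, 28, 38,40]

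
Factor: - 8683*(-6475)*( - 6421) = -5^2*7^1*19^1 * 37^1* 457^1  *6421^1 = -361004190925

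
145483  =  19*7657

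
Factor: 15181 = 17^1*19^1*47^1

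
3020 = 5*604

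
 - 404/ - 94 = 4 + 14/47 = 4.30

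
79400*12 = 952800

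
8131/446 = 8131/446 = 18.23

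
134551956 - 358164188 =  - 223612232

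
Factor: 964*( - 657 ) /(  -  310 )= 2^1*3^2*5^(-1 )*31^( - 1 )*73^1*241^1 = 316674/155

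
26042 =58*449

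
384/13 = 29  +  7/13 = 29.54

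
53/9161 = 53/9161 = 0.01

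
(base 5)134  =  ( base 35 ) 19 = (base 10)44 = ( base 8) 54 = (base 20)24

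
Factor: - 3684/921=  - 2^2  =  - 4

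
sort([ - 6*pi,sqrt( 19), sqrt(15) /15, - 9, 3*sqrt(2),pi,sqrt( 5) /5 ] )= [ - 6*pi, - 9,  sqrt (15 ) /15,  sqrt(5)/5,pi,  3 * sqrt( 2),  sqrt( 19)] 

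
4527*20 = 90540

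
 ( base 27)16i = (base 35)py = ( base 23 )1gc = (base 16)38D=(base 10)909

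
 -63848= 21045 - 84893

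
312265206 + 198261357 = 510526563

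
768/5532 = 64/461 = 0.14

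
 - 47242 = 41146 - 88388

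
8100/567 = 100/7=14.29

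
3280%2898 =382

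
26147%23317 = 2830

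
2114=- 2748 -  - 4862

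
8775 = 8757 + 18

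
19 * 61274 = 1164206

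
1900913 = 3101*613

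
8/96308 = 2/24077 = 0.00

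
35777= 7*5111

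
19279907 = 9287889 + 9992018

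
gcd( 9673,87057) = 9673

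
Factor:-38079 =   -  3^2 * 4231^1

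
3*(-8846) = -26538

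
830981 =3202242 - 2371261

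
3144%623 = 29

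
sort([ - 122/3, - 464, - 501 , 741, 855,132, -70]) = [-501, - 464,- 70,-122/3, 132, 741,855] 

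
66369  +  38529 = 104898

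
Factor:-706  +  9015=7^1*1187^1 = 8309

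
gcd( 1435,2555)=35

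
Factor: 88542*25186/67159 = 2^2*3^2 * 7^2 * 239^(-1)*257^1*281^( - 1)*4919^1 = 2230018812/67159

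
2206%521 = 122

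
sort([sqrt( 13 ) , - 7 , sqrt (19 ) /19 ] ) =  [ -7,sqrt ( 19)/19, sqrt (13)] 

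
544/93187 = 544/93187  =  0.01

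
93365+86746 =180111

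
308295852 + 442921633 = 751217485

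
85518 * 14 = 1197252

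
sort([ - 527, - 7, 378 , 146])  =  [ - 527,  -  7,146,378] 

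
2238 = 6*373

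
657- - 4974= 5631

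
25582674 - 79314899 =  - 53732225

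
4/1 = 4 = 4.00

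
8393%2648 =449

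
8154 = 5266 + 2888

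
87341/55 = 1588 + 1/55 = 1588.02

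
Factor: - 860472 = -2^3*3^2*17^1*19^1 * 37^1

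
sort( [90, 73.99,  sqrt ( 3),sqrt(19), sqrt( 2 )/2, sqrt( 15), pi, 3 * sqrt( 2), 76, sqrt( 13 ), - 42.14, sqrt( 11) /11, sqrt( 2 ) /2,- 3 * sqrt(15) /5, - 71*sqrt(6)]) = [ - 71*sqrt(6),- 42.14, - 3 * sqrt( 15)/5 , sqrt(  11) /11, sqrt( 2)/2,sqrt( 2)/2, sqrt( 3) , pi, sqrt( 13 ), sqrt ( 15),3*sqrt( 2), sqrt( 19),73.99, 76,90 ]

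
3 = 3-0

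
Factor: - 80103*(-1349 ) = 108058947  =  3^1*19^1*71^1*26701^1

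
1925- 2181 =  - 256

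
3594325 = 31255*115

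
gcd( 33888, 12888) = 24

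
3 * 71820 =215460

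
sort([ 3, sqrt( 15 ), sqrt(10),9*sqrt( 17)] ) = [3, sqrt(10),sqrt( 15), 9*sqrt(17)] 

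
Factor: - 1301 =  - 1301^1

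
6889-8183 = -1294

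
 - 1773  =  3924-5697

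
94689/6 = 15781 + 1/2 = 15781.50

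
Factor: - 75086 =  - 2^1*11^1*3413^1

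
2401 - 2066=335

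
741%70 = 41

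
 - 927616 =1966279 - 2893895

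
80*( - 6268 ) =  - 501440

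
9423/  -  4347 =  - 349/161 =-2.17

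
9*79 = 711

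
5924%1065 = 599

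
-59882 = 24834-84716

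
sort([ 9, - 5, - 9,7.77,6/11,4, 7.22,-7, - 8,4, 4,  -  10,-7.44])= [ - 10, - 9, -8 , - 7.44,-7, - 5,6/11, 4,4,  4,7.22,7.77 , 9] 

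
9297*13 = 120861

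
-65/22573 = -65/22573 = - 0.00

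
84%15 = 9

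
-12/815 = -1  +  803/815 = -0.01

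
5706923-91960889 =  - 86253966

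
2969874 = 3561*834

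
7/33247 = 7/33247 = 0.00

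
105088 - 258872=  - 153784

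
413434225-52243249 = 361190976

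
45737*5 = 228685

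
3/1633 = 3/1633 = 0.00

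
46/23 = 2 = 2.00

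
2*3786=7572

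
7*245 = 1715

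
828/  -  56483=- 828/56483  =  -0.01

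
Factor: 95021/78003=3^ ( - 6)*107^( - 1)*95021^1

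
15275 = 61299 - 46024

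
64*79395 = 5081280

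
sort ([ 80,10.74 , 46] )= [ 10.74,46, 80]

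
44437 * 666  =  29595042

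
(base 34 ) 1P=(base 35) 1o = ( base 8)73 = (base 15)3E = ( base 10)59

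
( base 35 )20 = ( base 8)106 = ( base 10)70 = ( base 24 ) 2m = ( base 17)42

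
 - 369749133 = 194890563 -564639696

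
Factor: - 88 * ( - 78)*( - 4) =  - 2^6 *3^1 *11^1*13^1= - 27456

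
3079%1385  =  309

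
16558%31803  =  16558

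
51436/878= 25718/439 = 58.58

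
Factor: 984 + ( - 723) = 261=3^2*29^1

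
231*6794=1569414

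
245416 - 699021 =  - 453605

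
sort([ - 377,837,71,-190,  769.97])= [ - 377, - 190,71, 769.97,837] 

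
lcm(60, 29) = 1740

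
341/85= 4  +  1/85 = 4.01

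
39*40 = 1560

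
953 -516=437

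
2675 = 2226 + 449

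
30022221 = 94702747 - 64680526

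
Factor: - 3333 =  - 3^1 * 11^1*101^1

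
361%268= 93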